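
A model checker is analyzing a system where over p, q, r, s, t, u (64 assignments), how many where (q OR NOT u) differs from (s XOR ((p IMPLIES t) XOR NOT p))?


F1 = (q OR NOT u)
F2 = (s XOR ((p IMPLIES t) XOR NOT p))
Evaluate both on each of 64 rows (bits = p,q,r,s,t,u):
  row 0 [000000]: F1=1 F2=0 (differ) -> 1
  row 1 [000001]: F1=0 F2=0 -> 0
  row 2 [000010]: F1=1 F2=0 (differ) -> 1
  row 3 [000011]: F1=0 F2=0 -> 0
  row 4 [000100]: F1=1 F2=1 -> 0
  (every remaining row is evaluated the same way; all 64 results are listed next)
Full result column, 8 rows per line (p,q,r fixed per line; s,t,u runs 000..111 left to right):
  rows 0-7 [p,q,r=000]: 10100101  (ones: 4)
  rows 8-15 [p,q,r=001]: 10100101  (ones: 4)
  rows 16-23 [p,q,r=010]: 11110000  (ones: 4)
  rows 24-31 [p,q,r=011]: 11110000  (ones: 4)
  rows 32-39 [p,q,r=100]: 10010110  (ones: 4)
  rows 40-47 [p,q,r=101]: 10010110  (ones: 4)
  rows 48-55 [p,q,r=110]: 11000011  (ones: 4)
  rows 56-63 [p,q,r=111]: 11000011  (ones: 4)
Disagreements = 4+4+4+4+4+4+4+4 = 32

32


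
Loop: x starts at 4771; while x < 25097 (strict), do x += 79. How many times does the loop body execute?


Step 1: x goes from 4771 toward 25097 by 79; the body runs while x<25097, so iterations = ceil((bound-start)/step)
Step 2: Distance=20326
Step 3: ceil(20326/79)=258

258


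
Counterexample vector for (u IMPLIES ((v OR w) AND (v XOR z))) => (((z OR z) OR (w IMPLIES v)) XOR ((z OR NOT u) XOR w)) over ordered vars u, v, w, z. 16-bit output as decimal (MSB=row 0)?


F1 = (u IMPLIES ((v OR w) AND (v XOR z)))
F2 = (((z OR z) OR (w IMPLIES v)) XOR ((z OR NOT u) XOR w))
Counterexample to F1=>F2 is where F1=1 and F2=0.
Evaluate each row (bits = u,v,w,z, MSB first):
  row 0 [0000]: F1=1 F2=0 -> F1&~F2 -> 1
  row 1 [0001]: F1=1 F2=0 -> F1&~F2 -> 1
  row 2 [0010]: F1=1 F2=0 -> F1&~F2 -> 1
  row 3 [0011]: F1=1 F2=1 -> F1&~F2 -> 0
  row 4 [0100]: F1=1 F2=0 -> F1&~F2 -> 1
  row 5 [0101]: F1=1 F2=0 -> F1&~F2 -> 1
  row 6 [0110]: F1=1 F2=1 -> F1&~F2 -> 0
  row 7 [0111]: F1=1 F2=1 -> F1&~F2 -> 0
  row 8 [1000]: F1=0 F2=1 -> F1&~F2 -> 0
  row 9 [1001]: F1=0 F2=0 -> F1&~F2 -> 0
  row 10 [1010]: F1=0 F2=1 -> F1&~F2 -> 0
  row 11 [1011]: F1=1 F2=1 -> F1&~F2 -> 0
  row 12 [1100]: F1=1 F2=1 -> F1&~F2 -> 0
  row 13 [1101]: F1=0 F2=0 -> F1&~F2 -> 0
  row 14 [1110]: F1=1 F2=0 -> F1&~F2 -> 1
  row 15 [1111]: F1=0 F2=1 -> F1&~F2 -> 0
Full result column, 4 rows per line (u,v fixed per line; w,z runs 00..11 left to right):
  rows 0-3 [u,v=00]: 1110  = hex E
  rows 4-7 [u,v=01]: 1100  = hex C
  rows 8-11 [u,v=10]: 0000  = hex 0
  rows 12-15 [u,v=11]: 0010  = hex 2
Counterexample vector (row 0 .. row 15) = 1110110000000010
Output column grouped in 4s = 1110 1100 0000 0010 = 0xEC02
Convert to decimal digit by digit (value = value*16 + digit):
  E -> 14
  14*16 + 12 (C) = 236
  236*16 + 0 = 3776
  3776*16 + 2 = 60418
Decimal = 60418

60418


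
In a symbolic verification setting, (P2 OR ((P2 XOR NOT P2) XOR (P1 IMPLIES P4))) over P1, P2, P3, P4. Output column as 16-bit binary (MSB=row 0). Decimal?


Formula: (P2 OR ((P2 XOR NOT P2) XOR (P1 IMPLIES P4))) over P1, P2, P3, P4 (16 rows)
Evaluate each row (bits = P1,P2,P3,P4, MSB first):
  row 0 [0000]: (0 OR ((0 XOR NOT 0) XOR (0 IMPLIES 0))) -> 0
  row 1 [0001]: (0 OR ((0 XOR NOT 0) XOR (0 IMPLIES 1))) -> 0
  row 2 [0010]: (0 OR ((0 XOR NOT 0) XOR (0 IMPLIES 0))) -> 0
  row 3 [0011]: (0 OR ((0 XOR NOT 0) XOR (0 IMPLIES 1))) -> 0
  row 4 [0100]: (1 OR ((1 XOR NOT 1) XOR (0 IMPLIES 0))) -> 1
  row 5 [0101]: (1 OR ((1 XOR NOT 1) XOR (0 IMPLIES 1))) -> 1
  row 6 [0110]: (1 OR ((1 XOR NOT 1) XOR (0 IMPLIES 0))) -> 1
  row 7 [0111]: (1 OR ((1 XOR NOT 1) XOR (0 IMPLIES 1))) -> 1
  row 8 [1000]: (0 OR ((0 XOR NOT 0) XOR (1 IMPLIES 0))) -> 1
  row 9 [1001]: (0 OR ((0 XOR NOT 0) XOR (1 IMPLIES 1))) -> 0
  row 10 [1010]: (0 OR ((0 XOR NOT 0) XOR (1 IMPLIES 0))) -> 1
  row 11 [1011]: (0 OR ((0 XOR NOT 0) XOR (1 IMPLIES 1))) -> 0
  row 12 [1100]: (1 OR ((1 XOR NOT 1) XOR (1 IMPLIES 0))) -> 1
  row 13 [1101]: (1 OR ((1 XOR NOT 1) XOR (1 IMPLIES 1))) -> 1
  row 14 [1110]: (1 OR ((1 XOR NOT 1) XOR (1 IMPLIES 0))) -> 1
  row 15 [1111]: (1 OR ((1 XOR NOT 1) XOR (1 IMPLIES 1))) -> 1
Full result column, 4 rows per line (P1,P2 fixed per line; P3,P4 runs 00..11 left to right):
  rows 0-3 [P1,P2=00]: 0000  = hex 0
  rows 4-7 [P1,P2=01]: 1111  = hex F
  rows 8-11 [P1,P2=10]: 1010  = hex A
  rows 12-15 [P1,P2=11]: 1111  = hex F
Output column (row 0 .. row 15) = 0000111110101111
Output column grouped in 4s = 0000 1111 1010 1111 = 0x0FAF
Convert to decimal digit by digit (value = value*16 + digit):
  0 -> 0
  0*16 + 15 (F) = 15
  15*16 + 10 (A) = 250
  250*16 + 15 (F) = 4015
Decimal = 4015

4015


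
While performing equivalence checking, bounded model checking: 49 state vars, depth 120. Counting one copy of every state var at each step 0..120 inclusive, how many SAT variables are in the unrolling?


BMC unrolls to depth k, creating one copy of each state var for steps 0..k.
Step count = 120 + 1 = 121 (steps 0 through 120)
Vars per step = 49
Total = 49 * 121 = 5929

5929


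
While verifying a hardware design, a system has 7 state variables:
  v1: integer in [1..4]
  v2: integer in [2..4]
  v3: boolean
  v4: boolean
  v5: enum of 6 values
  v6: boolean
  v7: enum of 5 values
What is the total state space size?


State space = product of domain sizes of all variables.
Domain sizes:
  v1 (integer in [1..4]): 4
  v2 (integer in [2..4]): 3
  v3 (boolean): 2
  v4 (boolean): 2
  v5 (enum of 6 values): 6
  v6 (boolean): 2
  v7 (enum of 5 values): 5
Product = 4 * 3 * 2 * 2 * 6 * 2 * 5 = 2880

2880


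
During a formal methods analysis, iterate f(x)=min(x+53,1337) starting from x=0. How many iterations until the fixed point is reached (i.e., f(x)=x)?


Step 1: x=0, cap=1337, increment=53
Step 2: x grows by 53 each step until capped at 1337; fixed point is x=1337
Step 3: iterations = ceil(1337/53) = 26

26


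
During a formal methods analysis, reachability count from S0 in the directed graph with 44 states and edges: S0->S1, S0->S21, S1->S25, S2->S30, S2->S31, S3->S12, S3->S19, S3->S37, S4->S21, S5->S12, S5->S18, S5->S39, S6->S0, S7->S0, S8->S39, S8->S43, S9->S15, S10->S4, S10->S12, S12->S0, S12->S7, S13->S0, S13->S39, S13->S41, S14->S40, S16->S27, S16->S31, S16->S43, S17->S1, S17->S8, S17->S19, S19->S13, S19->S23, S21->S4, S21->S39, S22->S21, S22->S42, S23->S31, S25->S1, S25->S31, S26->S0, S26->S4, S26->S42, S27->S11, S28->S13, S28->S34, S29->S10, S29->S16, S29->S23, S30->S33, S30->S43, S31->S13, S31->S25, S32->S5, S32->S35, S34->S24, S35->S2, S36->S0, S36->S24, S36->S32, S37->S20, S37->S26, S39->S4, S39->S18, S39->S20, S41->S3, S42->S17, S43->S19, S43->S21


BFS from S0:
  layer 0: {S0}
  layer 1: {S1, S21}
  layer 2: {S4, S25, S39}
  layer 3: {S18, S20, S31}
  layer 4: {S13}
  layer 5: {S41}
  layer 6: {S3}
  layer 7: {S12, S19, S37}
  layer 8: {S7, S23, S26}
  layer 9: {S42}
  layer 10: {S17}
  layer 11: {S8}
  layer 12: {S43}
Reachable set: {S0, S1, S3, S4, S7, S8, S12, S13, S17, S18, S19, S20, S21, S23, S25, S26, S31, S37, S39, S41, S42, S43}
Count = 22

22


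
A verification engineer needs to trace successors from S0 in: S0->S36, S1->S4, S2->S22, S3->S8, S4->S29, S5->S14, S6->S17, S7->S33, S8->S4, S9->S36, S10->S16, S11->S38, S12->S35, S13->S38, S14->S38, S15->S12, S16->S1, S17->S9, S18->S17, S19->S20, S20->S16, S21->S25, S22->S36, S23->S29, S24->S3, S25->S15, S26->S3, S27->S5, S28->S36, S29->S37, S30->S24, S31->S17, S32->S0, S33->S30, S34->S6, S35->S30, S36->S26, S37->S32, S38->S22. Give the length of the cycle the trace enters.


Trace from S0 until a state repeats:
  S0 -> S36 -> S26 -> S3 -> S8 -> S4 -> S29 -> S37 -> S32 -> S0
S0 first seen at step 0, revisited at step 9.
Cycle length = 9 - 0 = 9

9


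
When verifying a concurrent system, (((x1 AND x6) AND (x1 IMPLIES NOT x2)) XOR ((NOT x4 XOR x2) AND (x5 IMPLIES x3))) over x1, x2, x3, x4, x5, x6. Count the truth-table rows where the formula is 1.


Formula: (((x1 AND x6) AND (x1 IMPLIES NOT x2)) XOR ((NOT x4 XOR x2) AND (x5 IMPLIES x3))) over 6 vars (64 rows)
Evaluate each row (x1, x2, x3, x4, x5, x6 as bits, MSB first):
  row 0 [000000]: (((0 AND 0) AND (0 IMPLIES NOT 0)) XOR ((NOT 0 XOR 0) AND (0 IMPLIES 0))) -> 1
  row 1 [000001]: (((0 AND 1) AND (0 IMPLIES NOT 0)) XOR ((NOT 0 XOR 0) AND (0 IMPLIES 0))) -> 1
  row 2 [000010]: (((0 AND 0) AND (0 IMPLIES NOT 0)) XOR ((NOT 0 XOR 0) AND (1 IMPLIES 0))) -> 0
  row 3 [000011]: (((0 AND 1) AND (0 IMPLIES NOT 0)) XOR ((NOT 0 XOR 0) AND (1 IMPLIES 0))) -> 0
  row 4 [000100]: (((0 AND 0) AND (0 IMPLIES NOT 0)) XOR ((NOT 1 XOR 0) AND (0 IMPLIES 0))) -> 0
  (every remaining row is evaluated the same way; all 64 results are listed next)
Full result column, 8 rows per line (x1,x2,x3 fixed per line; x4,x5,x6 runs 000..111 left to right):
  rows 0-7 [x1,x2,x3=000]: 11000000  (ones: 2)
  rows 8-15 [x1,x2,x3=001]: 11110000  (ones: 4)
  rows 16-23 [x1,x2,x3=010]: 00001100  (ones: 2)
  rows 24-31 [x1,x2,x3=011]: 00001111  (ones: 4)
  rows 32-39 [x1,x2,x3=100]: 10010101  (ones: 4)
  rows 40-47 [x1,x2,x3=101]: 10100101  (ones: 4)
  rows 48-55 [x1,x2,x3=110]: 00001100  (ones: 2)
  rows 56-63 [x1,x2,x3=111]: 00001111  (ones: 4)
Count of 1-rows = 2+4+2+4+4+4+2+4 = 26

26


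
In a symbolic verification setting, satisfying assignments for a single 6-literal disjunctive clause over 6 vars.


Step 1: Total=2^6=64
Step 2: Unsat when all 6 false: 2^0=1
Step 3: Sat=64-1=63

63


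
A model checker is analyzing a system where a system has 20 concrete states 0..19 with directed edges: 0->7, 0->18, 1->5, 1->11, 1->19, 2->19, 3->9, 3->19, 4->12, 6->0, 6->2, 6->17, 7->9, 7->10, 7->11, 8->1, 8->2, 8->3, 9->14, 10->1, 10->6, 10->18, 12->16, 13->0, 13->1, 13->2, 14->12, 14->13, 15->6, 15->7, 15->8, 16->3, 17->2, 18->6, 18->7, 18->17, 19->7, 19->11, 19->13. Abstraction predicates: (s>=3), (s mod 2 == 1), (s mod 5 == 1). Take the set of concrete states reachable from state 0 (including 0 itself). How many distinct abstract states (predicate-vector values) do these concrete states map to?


BFS from 0:
Concrete reachable: {0, 1, 2, 3, 5, 6, 7, 9, 10, 11, 12, 13, 14, 16, 17, 18, 19}
Abstract via predicates (s>=3), (s mod 2 == 1), (s mod 5 == 1):
  (0,0,0) <- {0, 2}
  (0,1,1) <- {1}
  (1,0,0) <- {10, 12, 14, 18}
  (1,0,1) <- {6, 16}
  (1,1,0) <- {3, 5, 7, 9, 13, 17, 19}
  (1,1,1) <- {11}
Distinct abstract states = 6

6


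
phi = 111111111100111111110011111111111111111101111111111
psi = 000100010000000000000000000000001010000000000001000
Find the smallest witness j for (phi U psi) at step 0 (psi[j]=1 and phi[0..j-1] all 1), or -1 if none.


(phi U psi) at 0: need smallest j with psi[j]=1 and phi[i]=1 for all i in [0,j).
Scan from step 0:
  step 0: phi=1, psi=0 -> continue
  step 1: phi=1, psi=0 -> continue
  step 2: phi=1, psi=0 -> continue
  step 3: psi=1 and phi held for [0,3) -> witness found
Witness step = 3

3


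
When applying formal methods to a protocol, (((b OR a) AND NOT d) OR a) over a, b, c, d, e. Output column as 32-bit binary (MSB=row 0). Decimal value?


Formula: (((b OR a) AND NOT d) OR a) over a, b, c, d, e (32 rows)
Evaluate each row (bits = a,b,c,d,e, MSB first):
  row 0 [00000]: (((0 OR 0) AND NOT 0) OR 0) -> 0
  row 1 [00001]: (((0 OR 0) AND NOT 0) OR 0) -> 0
  row 2 [00010]: (((0 OR 0) AND NOT 1) OR 0) -> 0
  row 3 [00011]: (((0 OR 0) AND NOT 1) OR 0) -> 0
  row 4 [00100]: (((0 OR 0) AND NOT 0) OR 0) -> 0
  row 5 [00101]: (((0 OR 0) AND NOT 0) OR 0) -> 0
  row 6 [00110]: (((0 OR 0) AND NOT 1) OR 0) -> 0
  row 7 [00111]: (((0 OR 0) AND NOT 1) OR 0) -> 0
  row 8 [01000]: (((1 OR 0) AND NOT 0) OR 0) -> 1
  row 9 [01001]: (((1 OR 0) AND NOT 0) OR 0) -> 1
  row 10 [01010]: (((1 OR 0) AND NOT 1) OR 0) -> 0
  row 11 [01011]: (((1 OR 0) AND NOT 1) OR 0) -> 0
  row 12 [01100]: (((1 OR 0) AND NOT 0) OR 0) -> 1
  row 13 [01101]: (((1 OR 0) AND NOT 0) OR 0) -> 1
  row 14 [01110]: (((1 OR 0) AND NOT 1) OR 0) -> 0
  row 15 [01111]: (((1 OR 0) AND NOT 1) OR 0) -> 0
  row 16 [10000]: (((0 OR 1) AND NOT 0) OR 1) -> 1
  row 17 [10001]: (((0 OR 1) AND NOT 0) OR 1) -> 1
  row 18 [10010]: (((0 OR 1) AND NOT 1) OR 1) -> 1
  row 19 [10011]: (((0 OR 1) AND NOT 1) OR 1) -> 1
  row 20 [10100]: (((0 OR 1) AND NOT 0) OR 1) -> 1
  row 21 [10101]: (((0 OR 1) AND NOT 0) OR 1) -> 1
  row 22 [10110]: (((0 OR 1) AND NOT 1) OR 1) -> 1
  row 23 [10111]: (((0 OR 1) AND NOT 1) OR 1) -> 1
  row 24 [11000]: (((1 OR 1) AND NOT 0) OR 1) -> 1
  row 25 [11001]: (((1 OR 1) AND NOT 0) OR 1) -> 1
  row 26 [11010]: (((1 OR 1) AND NOT 1) OR 1) -> 1
  row 27 [11011]: (((1 OR 1) AND NOT 1) OR 1) -> 1
  row 28 [11100]: (((1 OR 1) AND NOT 0) OR 1) -> 1
  row 29 [11101]: (((1 OR 1) AND NOT 0) OR 1) -> 1
  row 30 [11110]: (((1 OR 1) AND NOT 1) OR 1) -> 1
  row 31 [11111]: (((1 OR 1) AND NOT 1) OR 1) -> 1
Full result column, 4 rows per line (a,b,c fixed per line; d,e runs 00..11 left to right):
  rows 0-3 [a,b,c=000]: 0000  = hex 0
  rows 4-7 [a,b,c=001]: 0000  = hex 0
  rows 8-11 [a,b,c=010]: 1100  = hex C
  rows 12-15 [a,b,c=011]: 1100  = hex C
  rows 16-19 [a,b,c=100]: 1111  = hex F
  rows 20-23 [a,b,c=101]: 1111  = hex F
  rows 24-27 [a,b,c=110]: 1111  = hex F
  rows 28-31 [a,b,c=111]: 1111  = hex F
Output column (row 0 .. row 31) = 00000000110011001111111111111111
Output column grouped in 4s = 0000 0000 1100 1100 1111 1111 1111 1111 = 0x00CCFFFF
Convert to decimal digit by digit (value = value*16 + digit):
  0 -> 0
  0*16 + 0 = 0
  0*16 + 12 (C) = 12
  12*16 + 12 (C) = 204
  204*16 + 15 (F) = 3279
  3279*16 + 15 (F) = 52479
  52479*16 + 15 (F) = 839679
  839679*16 + 15 (F) = 13434879
Decimal = 13434879

13434879


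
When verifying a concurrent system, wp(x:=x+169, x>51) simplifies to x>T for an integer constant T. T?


Formula: wp(x:=E, P) = P[E/x] (substitute E for x in postcondition)
Step 1: Postcondition: x>51
Step 2: Substitute x+169 for x: x+169>51
Step 3: Solve for x: x > 51-169 = -118

-118


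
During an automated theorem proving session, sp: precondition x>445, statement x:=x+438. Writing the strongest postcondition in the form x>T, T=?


Formula: sp(P, x:=E) = exists old_x. (x = E[old_x/x]) AND P[old_x/x] (old_x is the value of x before the assignment; eliminate old_x by solving x = E[old_x/x] for old_x)
Step 1: Precondition P: x>445, i.e. old_x > 445
Step 2: Assignment gives x = old_x + 438, so old_x = x - 438
Step 3: Substitute into P: x - 438 > 445
Step 4: Simplify: x > 445+438 = 883

883


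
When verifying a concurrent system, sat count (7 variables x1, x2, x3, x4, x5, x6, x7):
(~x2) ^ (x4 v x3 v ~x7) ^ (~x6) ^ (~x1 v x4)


CNF with 4 clauses over 7 vars (128 assignments).
An assignment satisfies CNF iff every clause has >=1 true literal.
Check each row (bits = x1,x2,x3,x4,x5,x6,x7; clause T/F shown):
  row 0 [0000000]: clauses=TTTT -> 1
  row 1 [0000001]: clauses=TFTT -> 0
  row 2 [0000010]: clauses=TTFT -> 0
  row 3 [0000011]: clauses=TFFT -> 0
  row 4 [0000100]: clauses=TTTT -> 1
  (every remaining row is evaluated the same way; all 128 results are listed next)
Full result column, 8 rows per line (x1,x2,x3,x4 fixed per line; x5,x6,x7 runs 000..111 left to right):
  rows 0-7 [x1,x2,x3,x4=0000]: 10001000  (ones: 2)
  rows 8-15 [x1,x2,x3,x4=0001]: 11001100  (ones: 4)
  rows 16-23 [x1,x2,x3,x4=0010]: 11001100  (ones: 4)
  rows 24-31 [x1,x2,x3,x4=0011]: 11001100  (ones: 4)
  rows 32-39 [x1,x2,x3,x4=0100]: 00000000  (ones: 0)
  rows 40-47 [x1,x2,x3,x4=0101]: 00000000  (ones: 0)
  rows 48-55 [x1,x2,x3,x4=0110]: 00000000  (ones: 0)
  rows 56-63 [x1,x2,x3,x4=0111]: 00000000  (ones: 0)
  rows 64-71 [x1,x2,x3,x4=1000]: 00000000  (ones: 0)
  rows 72-79 [x1,x2,x3,x4=1001]: 11001100  (ones: 4)
  rows 80-87 [x1,x2,x3,x4=1010]: 00000000  (ones: 0)
  rows 88-95 [x1,x2,x3,x4=1011]: 11001100  (ones: 4)
  rows 96-103 [x1,x2,x3,x4=1100]: 00000000  (ones: 0)
  rows 104-111 [x1,x2,x3,x4=1101]: 00000000  (ones: 0)
  rows 112-119 [x1,x2,x3,x4=1110]: 00000000  (ones: 0)
  rows 120-127 [x1,x2,x3,x4=1111]: 00000000  (ones: 0)
Satisfying assignments = 2+4+4+4+0+0+0+0+0+4+0+4+0+0+0+0 = 22

22


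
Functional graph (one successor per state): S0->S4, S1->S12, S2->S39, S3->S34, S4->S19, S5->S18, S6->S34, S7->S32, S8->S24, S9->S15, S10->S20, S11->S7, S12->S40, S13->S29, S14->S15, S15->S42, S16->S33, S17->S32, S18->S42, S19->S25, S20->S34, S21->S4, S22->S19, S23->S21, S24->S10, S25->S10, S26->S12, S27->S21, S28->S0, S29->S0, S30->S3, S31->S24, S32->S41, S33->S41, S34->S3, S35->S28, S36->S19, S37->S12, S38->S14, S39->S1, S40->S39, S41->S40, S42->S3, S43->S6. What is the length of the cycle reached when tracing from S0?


Trace from S0 until a state repeats:
  S0 -> S4 -> S19 -> S25 -> S10 -> S20 -> S34 -> S3 -> S34
S34 first seen at step 6, revisited at step 8.
Cycle length = 8 - 6 = 2

2


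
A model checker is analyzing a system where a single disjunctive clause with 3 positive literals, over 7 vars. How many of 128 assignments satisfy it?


Step 1: Total=2^7=128
Step 2: Unsat when all 3 false: 2^4=16
Step 3: Sat=128-16=112

112


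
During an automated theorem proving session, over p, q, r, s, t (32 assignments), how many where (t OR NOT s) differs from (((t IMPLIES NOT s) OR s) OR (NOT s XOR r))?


F1 = (t OR NOT s)
F2 = (((t IMPLIES NOT s) OR s) OR (NOT s XOR r))
Evaluate both on each of 32 rows (bits = p,q,r,s,t):
  row 0 [00000]: F1=1 F2=1 -> 0
  row 1 [00001]: F1=1 F2=1 -> 0
  row 2 [00010]: F1=0 F2=1 (differ) -> 1
  row 3 [00011]: F1=1 F2=1 -> 0
  row 4 [00100]: F1=1 F2=1 -> 0
  row 5 [00101]: F1=1 F2=1 -> 0
  row 6 [00110]: F1=0 F2=1 (differ) -> 1
  row 7 [00111]: F1=1 F2=1 -> 0
  row 8 [01000]: F1=1 F2=1 -> 0
  row 9 [01001]: F1=1 F2=1 -> 0
  row 10 [01010]: F1=0 F2=1 (differ) -> 1
  row 11 [01011]: F1=1 F2=1 -> 0
  row 12 [01100]: F1=1 F2=1 -> 0
  row 13 [01101]: F1=1 F2=1 -> 0
  row 14 [01110]: F1=0 F2=1 (differ) -> 1
  row 15 [01111]: F1=1 F2=1 -> 0
  row 16 [10000]: F1=1 F2=1 -> 0
  row 17 [10001]: F1=1 F2=1 -> 0
  row 18 [10010]: F1=0 F2=1 (differ) -> 1
  row 19 [10011]: F1=1 F2=1 -> 0
  row 20 [10100]: F1=1 F2=1 -> 0
  row 21 [10101]: F1=1 F2=1 -> 0
  row 22 [10110]: F1=0 F2=1 (differ) -> 1
  row 23 [10111]: F1=1 F2=1 -> 0
  row 24 [11000]: F1=1 F2=1 -> 0
  row 25 [11001]: F1=1 F2=1 -> 0
  row 26 [11010]: F1=0 F2=1 (differ) -> 1
  row 27 [11011]: F1=1 F2=1 -> 0
  row 28 [11100]: F1=1 F2=1 -> 0
  row 29 [11101]: F1=1 F2=1 -> 0
  row 30 [11110]: F1=0 F2=1 (differ) -> 1
  row 31 [11111]: F1=1 F2=1 -> 0
Full result column, 8 rows per line (p,q fixed per line; r,s,t runs 000..111 left to right):
  rows 0-7 [p,q=00]: 00100010  (ones: 2)
  rows 8-15 [p,q=01]: 00100010  (ones: 2)
  rows 16-23 [p,q=10]: 00100010  (ones: 2)
  rows 24-31 [p,q=11]: 00100010  (ones: 2)
Disagreements = 2+2+2+2 = 8

8


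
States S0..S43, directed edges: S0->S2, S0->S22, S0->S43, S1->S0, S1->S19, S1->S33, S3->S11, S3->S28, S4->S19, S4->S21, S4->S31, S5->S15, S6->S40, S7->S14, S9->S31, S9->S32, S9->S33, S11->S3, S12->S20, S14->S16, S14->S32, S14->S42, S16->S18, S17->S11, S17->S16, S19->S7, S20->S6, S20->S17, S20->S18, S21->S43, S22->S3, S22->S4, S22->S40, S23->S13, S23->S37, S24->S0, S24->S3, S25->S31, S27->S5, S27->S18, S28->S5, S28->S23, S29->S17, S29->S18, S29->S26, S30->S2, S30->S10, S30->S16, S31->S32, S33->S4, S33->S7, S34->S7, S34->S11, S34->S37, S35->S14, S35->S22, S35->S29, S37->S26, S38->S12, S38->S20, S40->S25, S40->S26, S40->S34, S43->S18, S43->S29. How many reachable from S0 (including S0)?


BFS from S0:
  layer 0: {S0}
  layer 1: {S2, S22, S43}
  layer 2: {S3, S4, S18, S29, S40}
  layer 3: {S11, S17, S19, S21, S25, S26, S28, S31, S34}
  layer 4: {S5, S7, S16, S23, S32, S37}
  layer 5: {S13, S14, S15}
  layer 6: {S42}
Reachable set: {S0, S2, S3, S4, S5, S7, S11, S13, S14, S15, S16, S17, S18, S19, S21, S22, S23, S25, S26, S28, S29, S31, S32, S34, S37, S40, S42, S43}
Count = 28

28


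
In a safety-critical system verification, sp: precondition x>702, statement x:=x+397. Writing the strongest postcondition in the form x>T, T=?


Formula: sp(P, x:=E) = exists old_x. (x = E[old_x/x]) AND P[old_x/x] (old_x is the value of x before the assignment; eliminate old_x by solving x = E[old_x/x] for old_x)
Step 1: Precondition P: x>702, i.e. old_x > 702
Step 2: Assignment gives x = old_x + 397, so old_x = x - 397
Step 3: Substitute into P: x - 397 > 702
Step 4: Simplify: x > 702+397 = 1099

1099


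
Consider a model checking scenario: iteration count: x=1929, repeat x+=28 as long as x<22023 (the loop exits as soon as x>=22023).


Step 1: x goes from 1929 toward 22023 by 28; the body runs while x<22023, so iterations = ceil((bound-start)/step)
Step 2: Distance=20094
Step 3: ceil(20094/28)=718

718


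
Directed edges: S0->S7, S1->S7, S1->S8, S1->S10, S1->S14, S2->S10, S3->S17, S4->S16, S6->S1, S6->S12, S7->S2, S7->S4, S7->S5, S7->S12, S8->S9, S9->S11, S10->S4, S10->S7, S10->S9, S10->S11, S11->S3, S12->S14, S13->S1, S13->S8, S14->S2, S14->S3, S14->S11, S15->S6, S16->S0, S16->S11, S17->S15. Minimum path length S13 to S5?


BFS layer-by-layer from S13:
  dist 0: {S13}
  dist 1: {S1, S8}
  dist 2: {S7, S9, S10, S14}
  dist 3: {S2, S3, S4, S5, S11, S12}
  -> S5 reached at distance 3
Shortest path length = 3

3


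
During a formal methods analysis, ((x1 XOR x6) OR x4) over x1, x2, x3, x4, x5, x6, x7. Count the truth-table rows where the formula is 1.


Formula: ((x1 XOR x6) OR x4) over 7 vars (128 rows)
Evaluate each row (x1, x2, x3, x4, x5, x6, x7 as bits, MSB first):
  row 0 [0000000]: ((0 XOR 0) OR 0) -> 0
  row 1 [0000001]: ((0 XOR 0) OR 0) -> 0
  row 2 [0000010]: ((0 XOR 1) OR 0) -> 1
  row 3 [0000011]: ((0 XOR 1) OR 0) -> 1
  row 4 [0000100]: ((0 XOR 0) OR 0) -> 0
  (every remaining row is evaluated the same way; all 128 results are listed next)
Full result column, 8 rows per line (x1,x2,x3,x4 fixed per line; x5,x6,x7 runs 000..111 left to right):
  rows 0-7 [x1,x2,x3,x4=0000]: 00110011  (ones: 4)
  rows 8-15 [x1,x2,x3,x4=0001]: 11111111  (ones: 8)
  rows 16-23 [x1,x2,x3,x4=0010]: 00110011  (ones: 4)
  rows 24-31 [x1,x2,x3,x4=0011]: 11111111  (ones: 8)
  rows 32-39 [x1,x2,x3,x4=0100]: 00110011  (ones: 4)
  rows 40-47 [x1,x2,x3,x4=0101]: 11111111  (ones: 8)
  rows 48-55 [x1,x2,x3,x4=0110]: 00110011  (ones: 4)
  rows 56-63 [x1,x2,x3,x4=0111]: 11111111  (ones: 8)
  rows 64-71 [x1,x2,x3,x4=1000]: 11001100  (ones: 4)
  rows 72-79 [x1,x2,x3,x4=1001]: 11111111  (ones: 8)
  rows 80-87 [x1,x2,x3,x4=1010]: 11001100  (ones: 4)
  rows 88-95 [x1,x2,x3,x4=1011]: 11111111  (ones: 8)
  rows 96-103 [x1,x2,x3,x4=1100]: 11001100  (ones: 4)
  rows 104-111 [x1,x2,x3,x4=1101]: 11111111  (ones: 8)
  rows 112-119 [x1,x2,x3,x4=1110]: 11001100  (ones: 4)
  rows 120-127 [x1,x2,x3,x4=1111]: 11111111  (ones: 8)
Count of 1-rows = 4+8+4+8+4+8+4+8+4+8+4+8+4+8+4+8 = 96

96


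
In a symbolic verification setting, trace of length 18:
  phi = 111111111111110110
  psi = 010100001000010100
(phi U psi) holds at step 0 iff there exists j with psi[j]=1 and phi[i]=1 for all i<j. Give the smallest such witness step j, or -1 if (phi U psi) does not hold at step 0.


(phi U psi) at 0: need smallest j with psi[j]=1 and phi[i]=1 for all i in [0,j).
Scan from step 0:
  step 0: phi=1, psi=0 -> continue
  step 1: psi=1 and phi held for [0,1) -> witness found
Witness step = 1

1


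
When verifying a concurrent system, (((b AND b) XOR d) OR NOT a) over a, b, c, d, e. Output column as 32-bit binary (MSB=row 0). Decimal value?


Formula: (((b AND b) XOR d) OR NOT a) over a, b, c, d, e (32 rows)
Evaluate each row (bits = a,b,c,d,e, MSB first):
  row 0 [00000]: (((0 AND 0) XOR 0) OR NOT 0) -> 1
  row 1 [00001]: (((0 AND 0) XOR 0) OR NOT 0) -> 1
  row 2 [00010]: (((0 AND 0) XOR 1) OR NOT 0) -> 1
  row 3 [00011]: (((0 AND 0) XOR 1) OR NOT 0) -> 1
  row 4 [00100]: (((0 AND 0) XOR 0) OR NOT 0) -> 1
  row 5 [00101]: (((0 AND 0) XOR 0) OR NOT 0) -> 1
  row 6 [00110]: (((0 AND 0) XOR 1) OR NOT 0) -> 1
  row 7 [00111]: (((0 AND 0) XOR 1) OR NOT 0) -> 1
  row 8 [01000]: (((1 AND 1) XOR 0) OR NOT 0) -> 1
  row 9 [01001]: (((1 AND 1) XOR 0) OR NOT 0) -> 1
  row 10 [01010]: (((1 AND 1) XOR 1) OR NOT 0) -> 1
  row 11 [01011]: (((1 AND 1) XOR 1) OR NOT 0) -> 1
  row 12 [01100]: (((1 AND 1) XOR 0) OR NOT 0) -> 1
  row 13 [01101]: (((1 AND 1) XOR 0) OR NOT 0) -> 1
  row 14 [01110]: (((1 AND 1) XOR 1) OR NOT 0) -> 1
  row 15 [01111]: (((1 AND 1) XOR 1) OR NOT 0) -> 1
  row 16 [10000]: (((0 AND 0) XOR 0) OR NOT 1) -> 0
  row 17 [10001]: (((0 AND 0) XOR 0) OR NOT 1) -> 0
  row 18 [10010]: (((0 AND 0) XOR 1) OR NOT 1) -> 1
  row 19 [10011]: (((0 AND 0) XOR 1) OR NOT 1) -> 1
  row 20 [10100]: (((0 AND 0) XOR 0) OR NOT 1) -> 0
  row 21 [10101]: (((0 AND 0) XOR 0) OR NOT 1) -> 0
  row 22 [10110]: (((0 AND 0) XOR 1) OR NOT 1) -> 1
  row 23 [10111]: (((0 AND 0) XOR 1) OR NOT 1) -> 1
  row 24 [11000]: (((1 AND 1) XOR 0) OR NOT 1) -> 1
  row 25 [11001]: (((1 AND 1) XOR 0) OR NOT 1) -> 1
  row 26 [11010]: (((1 AND 1) XOR 1) OR NOT 1) -> 0
  row 27 [11011]: (((1 AND 1) XOR 1) OR NOT 1) -> 0
  row 28 [11100]: (((1 AND 1) XOR 0) OR NOT 1) -> 1
  row 29 [11101]: (((1 AND 1) XOR 0) OR NOT 1) -> 1
  row 30 [11110]: (((1 AND 1) XOR 1) OR NOT 1) -> 0
  row 31 [11111]: (((1 AND 1) XOR 1) OR NOT 1) -> 0
Full result column, 4 rows per line (a,b,c fixed per line; d,e runs 00..11 left to right):
  rows 0-3 [a,b,c=000]: 1111  = hex F
  rows 4-7 [a,b,c=001]: 1111  = hex F
  rows 8-11 [a,b,c=010]: 1111  = hex F
  rows 12-15 [a,b,c=011]: 1111  = hex F
  rows 16-19 [a,b,c=100]: 0011  = hex 3
  rows 20-23 [a,b,c=101]: 0011  = hex 3
  rows 24-27 [a,b,c=110]: 1100  = hex C
  rows 28-31 [a,b,c=111]: 1100  = hex C
Output column (row 0 .. row 31) = 11111111111111110011001111001100
Output column grouped in 4s = 1111 1111 1111 1111 0011 0011 1100 1100 = 0xFFFF33CC
Convert to decimal digit by digit (value = value*16 + digit):
  F -> 15
  15*16 + 15 (F) = 255
  255*16 + 15 (F) = 4095
  4095*16 + 15 (F) = 65535
  65535*16 + 3 = 1048563
  1048563*16 + 3 = 16777011
  16777011*16 + 12 (C) = 268432188
  268432188*16 + 12 (C) = 4294915020
Decimal = 4294915020

4294915020


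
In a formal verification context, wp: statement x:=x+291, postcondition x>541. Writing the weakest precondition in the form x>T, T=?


Formula: wp(x:=E, P) = P[E/x] (substitute E for x in postcondition)
Step 1: Postcondition: x>541
Step 2: Substitute x+291 for x: x+291>541
Step 3: Solve for x: x > 541-291 = 250

250


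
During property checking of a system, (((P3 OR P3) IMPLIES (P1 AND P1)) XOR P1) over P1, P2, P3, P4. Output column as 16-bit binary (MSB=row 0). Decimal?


Formula: (((P3 OR P3) IMPLIES (P1 AND P1)) XOR P1) over P1, P2, P3, P4 (16 rows)
Evaluate each row (bits = P1,P2,P3,P4, MSB first):
  row 0 [0000]: (((0 OR 0) IMPLIES (0 AND 0)) XOR 0) -> 1
  row 1 [0001]: (((0 OR 0) IMPLIES (0 AND 0)) XOR 0) -> 1
  row 2 [0010]: (((1 OR 1) IMPLIES (0 AND 0)) XOR 0) -> 0
  row 3 [0011]: (((1 OR 1) IMPLIES (0 AND 0)) XOR 0) -> 0
  row 4 [0100]: (((0 OR 0) IMPLIES (0 AND 0)) XOR 0) -> 1
  row 5 [0101]: (((0 OR 0) IMPLIES (0 AND 0)) XOR 0) -> 1
  row 6 [0110]: (((1 OR 1) IMPLIES (0 AND 0)) XOR 0) -> 0
  row 7 [0111]: (((1 OR 1) IMPLIES (0 AND 0)) XOR 0) -> 0
  row 8 [1000]: (((0 OR 0) IMPLIES (1 AND 1)) XOR 1) -> 0
  row 9 [1001]: (((0 OR 0) IMPLIES (1 AND 1)) XOR 1) -> 0
  row 10 [1010]: (((1 OR 1) IMPLIES (1 AND 1)) XOR 1) -> 0
  row 11 [1011]: (((1 OR 1) IMPLIES (1 AND 1)) XOR 1) -> 0
  row 12 [1100]: (((0 OR 0) IMPLIES (1 AND 1)) XOR 1) -> 0
  row 13 [1101]: (((0 OR 0) IMPLIES (1 AND 1)) XOR 1) -> 0
  row 14 [1110]: (((1 OR 1) IMPLIES (1 AND 1)) XOR 1) -> 0
  row 15 [1111]: (((1 OR 1) IMPLIES (1 AND 1)) XOR 1) -> 0
Full result column, 4 rows per line (P1,P2 fixed per line; P3,P4 runs 00..11 left to right):
  rows 0-3 [P1,P2=00]: 1100  = hex C
  rows 4-7 [P1,P2=01]: 1100  = hex C
  rows 8-11 [P1,P2=10]: 0000  = hex 0
  rows 12-15 [P1,P2=11]: 0000  = hex 0
Output column (row 0 .. row 15) = 1100110000000000
Output column grouped in 4s = 1100 1100 0000 0000 = 0xCC00
Convert to decimal digit by digit (value = value*16 + digit):
  C -> 12
  12*16 + 12 (C) = 204
  204*16 + 0 = 3264
  3264*16 + 0 = 52224
Decimal = 52224

52224


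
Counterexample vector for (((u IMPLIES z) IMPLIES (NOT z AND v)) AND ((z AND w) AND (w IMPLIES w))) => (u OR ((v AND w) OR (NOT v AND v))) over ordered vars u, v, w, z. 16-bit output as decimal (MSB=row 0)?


F1 = (((u IMPLIES z) IMPLIES (NOT z AND v)) AND ((z AND w) AND (w IMPLIES w)))
F2 = (u OR ((v AND w) OR (NOT v AND v)))
Counterexample to F1=>F2 is where F1=1 and F2=0.
Evaluate each row (bits = u,v,w,z, MSB first):
  row 0 [0000]: F1=0 F2=0 -> F1&~F2 -> 0
  row 1 [0001]: F1=0 F2=0 -> F1&~F2 -> 0
  row 2 [0010]: F1=0 F2=0 -> F1&~F2 -> 0
  row 3 [0011]: F1=0 F2=0 -> F1&~F2 -> 0
  row 4 [0100]: F1=0 F2=0 -> F1&~F2 -> 0
  row 5 [0101]: F1=0 F2=0 -> F1&~F2 -> 0
  row 6 [0110]: F1=0 F2=1 -> F1&~F2 -> 0
  row 7 [0111]: F1=0 F2=1 -> F1&~F2 -> 0
  row 8 [1000]: F1=0 F2=1 -> F1&~F2 -> 0
  row 9 [1001]: F1=0 F2=1 -> F1&~F2 -> 0
  row 10 [1010]: F1=0 F2=1 -> F1&~F2 -> 0
  row 11 [1011]: F1=0 F2=1 -> F1&~F2 -> 0
  row 12 [1100]: F1=0 F2=1 -> F1&~F2 -> 0
  row 13 [1101]: F1=0 F2=1 -> F1&~F2 -> 0
  row 14 [1110]: F1=0 F2=1 -> F1&~F2 -> 0
  row 15 [1111]: F1=0 F2=1 -> F1&~F2 -> 0
Full result column, 4 rows per line (u,v fixed per line; w,z runs 00..11 left to right):
  rows 0-3 [u,v=00]: 0000  = hex 0
  rows 4-7 [u,v=01]: 0000  = hex 0
  rows 8-11 [u,v=10]: 0000  = hex 0
  rows 12-15 [u,v=11]: 0000  = hex 0
Counterexample vector (row 0 .. row 15) = 0000000000000000
Output column grouped in 4s = 0000 0000 0000 0000 = 0x0000
Convert to decimal digit by digit (value = value*16 + digit):
  0 -> 0
  0*16 + 0 = 0
  0*16 + 0 = 0
  0*16 + 0 = 0
Decimal = 0

0


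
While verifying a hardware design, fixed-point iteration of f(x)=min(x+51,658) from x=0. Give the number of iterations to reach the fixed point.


Step 1: x=0, cap=658, increment=51
Step 2: x grows by 51 each step until capped at 658; fixed point is x=658
Step 3: iterations = ceil(658/51) = 13

13


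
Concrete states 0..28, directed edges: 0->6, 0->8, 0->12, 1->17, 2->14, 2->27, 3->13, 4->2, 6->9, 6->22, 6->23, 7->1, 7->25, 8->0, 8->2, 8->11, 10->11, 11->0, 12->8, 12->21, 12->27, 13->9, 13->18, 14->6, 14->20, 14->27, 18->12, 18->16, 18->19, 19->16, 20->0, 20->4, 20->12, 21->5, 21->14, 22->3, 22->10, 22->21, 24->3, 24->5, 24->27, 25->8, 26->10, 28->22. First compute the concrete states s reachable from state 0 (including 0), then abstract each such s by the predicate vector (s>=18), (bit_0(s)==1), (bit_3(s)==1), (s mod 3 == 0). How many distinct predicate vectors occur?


BFS from 0:
Concrete reachable: {0, 2, 3, 4, 5, 6, 8, 9, 10, 11, 12, 13, 14, 16, 18, 19, 20, 21, 22, 23, 27}
Abstract via predicates (s>=18), (bit_0(s)==1), (bit_3(s)==1), (s mod 3 == 0):
  (0,0,0,0) <- {2, 4, 16}
  (0,0,0,1) <- {0, 6}
  (0,0,1,0) <- {8, 10, 14}
  (0,0,1,1) <- {12}
  (0,1,0,0) <- {5}
  (0,1,0,1) <- {3}
  (0,1,1,0) <- {11, 13}
  (0,1,1,1) <- {9}
  (1,0,0,0) <- {20, 22}
  (1,0,0,1) <- {18}
  (1,1,0,0) <- {19, 23}
  (1,1,0,1) <- {21}
  (1,1,1,1) <- {27}
Distinct abstract states = 13

13


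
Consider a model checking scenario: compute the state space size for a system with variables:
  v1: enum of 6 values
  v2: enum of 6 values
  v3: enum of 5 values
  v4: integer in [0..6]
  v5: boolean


State space = product of domain sizes of all variables.
Domain sizes:
  v1 (enum of 6 values): 6
  v2 (enum of 6 values): 6
  v3 (enum of 5 values): 5
  v4 (integer in [0..6]): 7
  v5 (boolean): 2
Product = 6 * 6 * 5 * 7 * 2 = 2520

2520


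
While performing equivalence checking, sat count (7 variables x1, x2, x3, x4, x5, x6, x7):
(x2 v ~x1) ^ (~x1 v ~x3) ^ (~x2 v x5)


CNF with 3 clauses over 7 vars (128 assignments).
An assignment satisfies CNF iff every clause has >=1 true literal.
Check each row (bits = x1,x2,x3,x4,x5,x6,x7; clause T/F shown):
  row 0 [0000000]: clauses=TTT -> 1
  row 1 [0000001]: clauses=TTT -> 1
  row 2 [0000010]: clauses=TTT -> 1
  row 3 [0000011]: clauses=TTT -> 1
  row 4 [0000100]: clauses=TTT -> 1
  (every remaining row is evaluated the same way; all 128 results are listed next)
Full result column, 8 rows per line (x1,x2,x3,x4 fixed per line; x5,x6,x7 runs 000..111 left to right):
  rows 0-7 [x1,x2,x3,x4=0000]: 11111111  (ones: 8)
  rows 8-15 [x1,x2,x3,x4=0001]: 11111111  (ones: 8)
  rows 16-23 [x1,x2,x3,x4=0010]: 11111111  (ones: 8)
  rows 24-31 [x1,x2,x3,x4=0011]: 11111111  (ones: 8)
  rows 32-39 [x1,x2,x3,x4=0100]: 00001111  (ones: 4)
  rows 40-47 [x1,x2,x3,x4=0101]: 00001111  (ones: 4)
  rows 48-55 [x1,x2,x3,x4=0110]: 00001111  (ones: 4)
  rows 56-63 [x1,x2,x3,x4=0111]: 00001111  (ones: 4)
  rows 64-71 [x1,x2,x3,x4=1000]: 00000000  (ones: 0)
  rows 72-79 [x1,x2,x3,x4=1001]: 00000000  (ones: 0)
  rows 80-87 [x1,x2,x3,x4=1010]: 00000000  (ones: 0)
  rows 88-95 [x1,x2,x3,x4=1011]: 00000000  (ones: 0)
  rows 96-103 [x1,x2,x3,x4=1100]: 00001111  (ones: 4)
  rows 104-111 [x1,x2,x3,x4=1101]: 00001111  (ones: 4)
  rows 112-119 [x1,x2,x3,x4=1110]: 00000000  (ones: 0)
  rows 120-127 [x1,x2,x3,x4=1111]: 00000000  (ones: 0)
Satisfying assignments = 8+8+8+8+4+4+4+4+0+0+0+0+4+4+0+0 = 56

56


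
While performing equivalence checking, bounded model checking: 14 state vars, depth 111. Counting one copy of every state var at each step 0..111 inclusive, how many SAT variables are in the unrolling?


BMC unrolls to depth k, creating one copy of each state var for steps 0..k.
Step count = 111 + 1 = 112 (steps 0 through 111)
Vars per step = 14
Total = 14 * 112 = 1568

1568


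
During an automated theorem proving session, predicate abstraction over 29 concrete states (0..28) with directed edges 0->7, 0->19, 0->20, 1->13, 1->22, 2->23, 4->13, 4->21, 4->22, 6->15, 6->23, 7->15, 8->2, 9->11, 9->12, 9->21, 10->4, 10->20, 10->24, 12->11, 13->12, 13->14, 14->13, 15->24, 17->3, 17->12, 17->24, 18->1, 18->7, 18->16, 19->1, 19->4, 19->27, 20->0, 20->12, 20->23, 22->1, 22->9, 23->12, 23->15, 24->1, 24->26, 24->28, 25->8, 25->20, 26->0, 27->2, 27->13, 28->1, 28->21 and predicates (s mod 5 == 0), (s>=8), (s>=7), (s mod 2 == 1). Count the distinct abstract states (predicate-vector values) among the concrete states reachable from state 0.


BFS from 0:
Concrete reachable: {0, 1, 2, 4, 7, 9, 11, 12, 13, 14, 15, 19, 20, 21, 22, 23, 24, 26, 27, 28}
Abstract via predicates (s mod 5 == 0), (s>=8), (s>=7), (s mod 2 == 1):
  (0,0,0,0) <- {2, 4}
  (0,0,0,1) <- {1}
  (0,0,1,1) <- {7}
  (0,1,1,0) <- {12, 14, 22, 24, 26, 28}
  (0,1,1,1) <- {9, 11, 13, 19, 21, 23, 27}
  (1,0,0,0) <- {0}
  (1,1,1,0) <- {20}
  (1,1,1,1) <- {15}
Distinct abstract states = 8

8


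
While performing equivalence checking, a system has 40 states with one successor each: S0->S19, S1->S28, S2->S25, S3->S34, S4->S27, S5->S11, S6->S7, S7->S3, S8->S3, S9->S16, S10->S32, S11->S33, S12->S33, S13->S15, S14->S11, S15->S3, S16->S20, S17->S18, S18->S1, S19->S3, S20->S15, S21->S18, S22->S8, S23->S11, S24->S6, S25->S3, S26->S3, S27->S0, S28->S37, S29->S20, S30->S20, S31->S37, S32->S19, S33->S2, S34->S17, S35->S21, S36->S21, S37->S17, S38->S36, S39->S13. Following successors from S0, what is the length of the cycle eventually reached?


Trace from S0 until a state repeats:
  S0 -> S19 -> S3 -> S34 -> S17 -> S18 -> S1 -> S28 -> S37 -> S17
S17 first seen at step 4, revisited at step 9.
Cycle length = 9 - 4 = 5

5


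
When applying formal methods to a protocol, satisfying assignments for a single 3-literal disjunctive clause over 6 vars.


Step 1: Total=2^6=64
Step 2: Unsat when all 3 false: 2^3=8
Step 3: Sat=64-8=56

56


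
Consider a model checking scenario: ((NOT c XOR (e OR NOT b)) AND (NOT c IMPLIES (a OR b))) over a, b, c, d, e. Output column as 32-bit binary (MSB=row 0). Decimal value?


Formula: ((NOT c XOR (e OR NOT b)) AND (NOT c IMPLIES (a OR b))) over a, b, c, d, e (32 rows)
Evaluate each row (bits = a,b,c,d,e, MSB first):
  row 0 [00000]: ((NOT 0 XOR (0 OR NOT 0)) AND (NOT 0 IMPLIES (0 OR 0))) -> 0
  row 1 [00001]: ((NOT 0 XOR (1 OR NOT 0)) AND (NOT 0 IMPLIES (0 OR 0))) -> 0
  row 2 [00010]: ((NOT 0 XOR (0 OR NOT 0)) AND (NOT 0 IMPLIES (0 OR 0))) -> 0
  row 3 [00011]: ((NOT 0 XOR (1 OR NOT 0)) AND (NOT 0 IMPLIES (0 OR 0))) -> 0
  row 4 [00100]: ((NOT 1 XOR (0 OR NOT 0)) AND (NOT 1 IMPLIES (0 OR 0))) -> 1
  row 5 [00101]: ((NOT 1 XOR (1 OR NOT 0)) AND (NOT 1 IMPLIES (0 OR 0))) -> 1
  row 6 [00110]: ((NOT 1 XOR (0 OR NOT 0)) AND (NOT 1 IMPLIES (0 OR 0))) -> 1
  row 7 [00111]: ((NOT 1 XOR (1 OR NOT 0)) AND (NOT 1 IMPLIES (0 OR 0))) -> 1
  row 8 [01000]: ((NOT 0 XOR (0 OR NOT 1)) AND (NOT 0 IMPLIES (0 OR 1))) -> 1
  row 9 [01001]: ((NOT 0 XOR (1 OR NOT 1)) AND (NOT 0 IMPLIES (0 OR 1))) -> 0
  row 10 [01010]: ((NOT 0 XOR (0 OR NOT 1)) AND (NOT 0 IMPLIES (0 OR 1))) -> 1
  row 11 [01011]: ((NOT 0 XOR (1 OR NOT 1)) AND (NOT 0 IMPLIES (0 OR 1))) -> 0
  row 12 [01100]: ((NOT 1 XOR (0 OR NOT 1)) AND (NOT 1 IMPLIES (0 OR 1))) -> 0
  row 13 [01101]: ((NOT 1 XOR (1 OR NOT 1)) AND (NOT 1 IMPLIES (0 OR 1))) -> 1
  row 14 [01110]: ((NOT 1 XOR (0 OR NOT 1)) AND (NOT 1 IMPLIES (0 OR 1))) -> 0
  row 15 [01111]: ((NOT 1 XOR (1 OR NOT 1)) AND (NOT 1 IMPLIES (0 OR 1))) -> 1
  row 16 [10000]: ((NOT 0 XOR (0 OR NOT 0)) AND (NOT 0 IMPLIES (1 OR 0))) -> 0
  row 17 [10001]: ((NOT 0 XOR (1 OR NOT 0)) AND (NOT 0 IMPLIES (1 OR 0))) -> 0
  row 18 [10010]: ((NOT 0 XOR (0 OR NOT 0)) AND (NOT 0 IMPLIES (1 OR 0))) -> 0
  row 19 [10011]: ((NOT 0 XOR (1 OR NOT 0)) AND (NOT 0 IMPLIES (1 OR 0))) -> 0
  row 20 [10100]: ((NOT 1 XOR (0 OR NOT 0)) AND (NOT 1 IMPLIES (1 OR 0))) -> 1
  row 21 [10101]: ((NOT 1 XOR (1 OR NOT 0)) AND (NOT 1 IMPLIES (1 OR 0))) -> 1
  row 22 [10110]: ((NOT 1 XOR (0 OR NOT 0)) AND (NOT 1 IMPLIES (1 OR 0))) -> 1
  row 23 [10111]: ((NOT 1 XOR (1 OR NOT 0)) AND (NOT 1 IMPLIES (1 OR 0))) -> 1
  row 24 [11000]: ((NOT 0 XOR (0 OR NOT 1)) AND (NOT 0 IMPLIES (1 OR 1))) -> 1
  row 25 [11001]: ((NOT 0 XOR (1 OR NOT 1)) AND (NOT 0 IMPLIES (1 OR 1))) -> 0
  row 26 [11010]: ((NOT 0 XOR (0 OR NOT 1)) AND (NOT 0 IMPLIES (1 OR 1))) -> 1
  row 27 [11011]: ((NOT 0 XOR (1 OR NOT 1)) AND (NOT 0 IMPLIES (1 OR 1))) -> 0
  row 28 [11100]: ((NOT 1 XOR (0 OR NOT 1)) AND (NOT 1 IMPLIES (1 OR 1))) -> 0
  row 29 [11101]: ((NOT 1 XOR (1 OR NOT 1)) AND (NOT 1 IMPLIES (1 OR 1))) -> 1
  row 30 [11110]: ((NOT 1 XOR (0 OR NOT 1)) AND (NOT 1 IMPLIES (1 OR 1))) -> 0
  row 31 [11111]: ((NOT 1 XOR (1 OR NOT 1)) AND (NOT 1 IMPLIES (1 OR 1))) -> 1
Full result column, 4 rows per line (a,b,c fixed per line; d,e runs 00..11 left to right):
  rows 0-3 [a,b,c=000]: 0000  = hex 0
  rows 4-7 [a,b,c=001]: 1111  = hex F
  rows 8-11 [a,b,c=010]: 1010  = hex A
  rows 12-15 [a,b,c=011]: 0101  = hex 5
  rows 16-19 [a,b,c=100]: 0000  = hex 0
  rows 20-23 [a,b,c=101]: 1111  = hex F
  rows 24-27 [a,b,c=110]: 1010  = hex A
  rows 28-31 [a,b,c=111]: 0101  = hex 5
Output column (row 0 .. row 31) = 00001111101001010000111110100101
Output column grouped in 4s = 0000 1111 1010 0101 0000 1111 1010 0101 = 0x0FA50FA5
Convert to decimal digit by digit (value = value*16 + digit):
  0 -> 0
  0*16 + 15 (F) = 15
  15*16 + 10 (A) = 250
  250*16 + 5 = 4005
  4005*16 + 0 = 64080
  64080*16 + 15 (F) = 1025295
  1025295*16 + 10 (A) = 16404730
  16404730*16 + 5 = 262475685
Decimal = 262475685

262475685


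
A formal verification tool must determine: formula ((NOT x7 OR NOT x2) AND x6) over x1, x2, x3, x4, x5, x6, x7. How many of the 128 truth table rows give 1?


Formula: ((NOT x7 OR NOT x2) AND x6) over 7 vars (128 rows)
Evaluate each row (x1, x2, x3, x4, x5, x6, x7 as bits, MSB first):
  row 0 [0000000]: ((NOT 0 OR NOT 0) AND 0) -> 0
  row 1 [0000001]: ((NOT 1 OR NOT 0) AND 0) -> 0
  row 2 [0000010]: ((NOT 0 OR NOT 0) AND 1) -> 1
  row 3 [0000011]: ((NOT 1 OR NOT 0) AND 1) -> 1
  row 4 [0000100]: ((NOT 0 OR NOT 0) AND 0) -> 0
  (every remaining row is evaluated the same way; all 128 results are listed next)
Full result column, 8 rows per line (x1,x2,x3,x4 fixed per line; x5,x6,x7 runs 000..111 left to right):
  rows 0-7 [x1,x2,x3,x4=0000]: 00110011  (ones: 4)
  rows 8-15 [x1,x2,x3,x4=0001]: 00110011  (ones: 4)
  rows 16-23 [x1,x2,x3,x4=0010]: 00110011  (ones: 4)
  rows 24-31 [x1,x2,x3,x4=0011]: 00110011  (ones: 4)
  rows 32-39 [x1,x2,x3,x4=0100]: 00100010  (ones: 2)
  rows 40-47 [x1,x2,x3,x4=0101]: 00100010  (ones: 2)
  rows 48-55 [x1,x2,x3,x4=0110]: 00100010  (ones: 2)
  rows 56-63 [x1,x2,x3,x4=0111]: 00100010  (ones: 2)
  rows 64-71 [x1,x2,x3,x4=1000]: 00110011  (ones: 4)
  rows 72-79 [x1,x2,x3,x4=1001]: 00110011  (ones: 4)
  rows 80-87 [x1,x2,x3,x4=1010]: 00110011  (ones: 4)
  rows 88-95 [x1,x2,x3,x4=1011]: 00110011  (ones: 4)
  rows 96-103 [x1,x2,x3,x4=1100]: 00100010  (ones: 2)
  rows 104-111 [x1,x2,x3,x4=1101]: 00100010  (ones: 2)
  rows 112-119 [x1,x2,x3,x4=1110]: 00100010  (ones: 2)
  rows 120-127 [x1,x2,x3,x4=1111]: 00100010  (ones: 2)
Count of 1-rows = 4+4+4+4+2+2+2+2+4+4+4+4+2+2+2+2 = 48

48
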